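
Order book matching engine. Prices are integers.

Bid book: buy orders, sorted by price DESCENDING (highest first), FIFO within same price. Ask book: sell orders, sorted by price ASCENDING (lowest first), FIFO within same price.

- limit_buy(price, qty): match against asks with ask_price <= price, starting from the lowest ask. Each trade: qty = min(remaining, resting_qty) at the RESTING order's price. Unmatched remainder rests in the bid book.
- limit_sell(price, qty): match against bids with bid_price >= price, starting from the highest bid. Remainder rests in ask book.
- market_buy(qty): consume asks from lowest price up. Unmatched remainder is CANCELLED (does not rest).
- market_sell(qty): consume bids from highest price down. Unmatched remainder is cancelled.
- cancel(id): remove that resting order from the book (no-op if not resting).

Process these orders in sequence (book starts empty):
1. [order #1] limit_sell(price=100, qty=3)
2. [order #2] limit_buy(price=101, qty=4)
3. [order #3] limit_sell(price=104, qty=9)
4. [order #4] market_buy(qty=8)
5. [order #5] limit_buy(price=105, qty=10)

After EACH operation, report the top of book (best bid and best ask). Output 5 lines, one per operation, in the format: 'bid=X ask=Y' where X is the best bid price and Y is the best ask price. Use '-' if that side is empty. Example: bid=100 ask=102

Answer: bid=- ask=100
bid=101 ask=-
bid=101 ask=104
bid=101 ask=104
bid=105 ask=-

Derivation:
After op 1 [order #1] limit_sell(price=100, qty=3): fills=none; bids=[-] asks=[#1:3@100]
After op 2 [order #2] limit_buy(price=101, qty=4): fills=#2x#1:3@100; bids=[#2:1@101] asks=[-]
After op 3 [order #3] limit_sell(price=104, qty=9): fills=none; bids=[#2:1@101] asks=[#3:9@104]
After op 4 [order #4] market_buy(qty=8): fills=#4x#3:8@104; bids=[#2:1@101] asks=[#3:1@104]
After op 5 [order #5] limit_buy(price=105, qty=10): fills=#5x#3:1@104; bids=[#5:9@105 #2:1@101] asks=[-]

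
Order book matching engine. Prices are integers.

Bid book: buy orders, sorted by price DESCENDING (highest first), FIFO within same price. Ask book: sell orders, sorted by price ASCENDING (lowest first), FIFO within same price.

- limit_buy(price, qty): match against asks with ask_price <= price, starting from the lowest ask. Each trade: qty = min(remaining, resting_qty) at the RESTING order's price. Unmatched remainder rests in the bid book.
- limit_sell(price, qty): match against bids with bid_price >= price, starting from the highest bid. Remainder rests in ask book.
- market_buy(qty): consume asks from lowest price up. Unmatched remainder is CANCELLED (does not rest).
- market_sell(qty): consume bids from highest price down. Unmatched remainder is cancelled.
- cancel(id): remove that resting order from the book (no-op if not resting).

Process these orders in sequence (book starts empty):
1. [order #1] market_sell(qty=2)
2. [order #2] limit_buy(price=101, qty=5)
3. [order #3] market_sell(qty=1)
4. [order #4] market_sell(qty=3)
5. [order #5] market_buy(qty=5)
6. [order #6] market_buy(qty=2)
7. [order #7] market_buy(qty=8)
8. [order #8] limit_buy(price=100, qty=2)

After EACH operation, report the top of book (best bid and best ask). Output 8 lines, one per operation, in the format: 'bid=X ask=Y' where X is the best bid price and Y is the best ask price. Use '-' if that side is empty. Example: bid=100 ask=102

After op 1 [order #1] market_sell(qty=2): fills=none; bids=[-] asks=[-]
After op 2 [order #2] limit_buy(price=101, qty=5): fills=none; bids=[#2:5@101] asks=[-]
After op 3 [order #3] market_sell(qty=1): fills=#2x#3:1@101; bids=[#2:4@101] asks=[-]
After op 4 [order #4] market_sell(qty=3): fills=#2x#4:3@101; bids=[#2:1@101] asks=[-]
After op 5 [order #5] market_buy(qty=5): fills=none; bids=[#2:1@101] asks=[-]
After op 6 [order #6] market_buy(qty=2): fills=none; bids=[#2:1@101] asks=[-]
After op 7 [order #7] market_buy(qty=8): fills=none; bids=[#2:1@101] asks=[-]
After op 8 [order #8] limit_buy(price=100, qty=2): fills=none; bids=[#2:1@101 #8:2@100] asks=[-]

Answer: bid=- ask=-
bid=101 ask=-
bid=101 ask=-
bid=101 ask=-
bid=101 ask=-
bid=101 ask=-
bid=101 ask=-
bid=101 ask=-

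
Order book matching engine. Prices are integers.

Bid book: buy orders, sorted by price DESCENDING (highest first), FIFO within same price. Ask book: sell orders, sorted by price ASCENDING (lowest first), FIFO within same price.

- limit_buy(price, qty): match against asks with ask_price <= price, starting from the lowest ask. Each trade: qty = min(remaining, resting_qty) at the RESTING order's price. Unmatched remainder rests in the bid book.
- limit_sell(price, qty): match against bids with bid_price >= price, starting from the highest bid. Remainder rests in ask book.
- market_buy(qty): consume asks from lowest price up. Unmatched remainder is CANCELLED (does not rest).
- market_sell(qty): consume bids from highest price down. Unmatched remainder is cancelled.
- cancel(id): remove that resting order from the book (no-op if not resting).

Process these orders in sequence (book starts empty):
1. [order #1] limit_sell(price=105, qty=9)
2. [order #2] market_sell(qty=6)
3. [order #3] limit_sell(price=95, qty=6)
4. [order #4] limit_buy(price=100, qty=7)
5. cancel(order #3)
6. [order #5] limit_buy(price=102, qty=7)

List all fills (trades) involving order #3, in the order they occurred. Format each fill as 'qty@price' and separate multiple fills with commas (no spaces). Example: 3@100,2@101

After op 1 [order #1] limit_sell(price=105, qty=9): fills=none; bids=[-] asks=[#1:9@105]
After op 2 [order #2] market_sell(qty=6): fills=none; bids=[-] asks=[#1:9@105]
After op 3 [order #3] limit_sell(price=95, qty=6): fills=none; bids=[-] asks=[#3:6@95 #1:9@105]
After op 4 [order #4] limit_buy(price=100, qty=7): fills=#4x#3:6@95; bids=[#4:1@100] asks=[#1:9@105]
After op 5 cancel(order #3): fills=none; bids=[#4:1@100] asks=[#1:9@105]
After op 6 [order #5] limit_buy(price=102, qty=7): fills=none; bids=[#5:7@102 #4:1@100] asks=[#1:9@105]

Answer: 6@95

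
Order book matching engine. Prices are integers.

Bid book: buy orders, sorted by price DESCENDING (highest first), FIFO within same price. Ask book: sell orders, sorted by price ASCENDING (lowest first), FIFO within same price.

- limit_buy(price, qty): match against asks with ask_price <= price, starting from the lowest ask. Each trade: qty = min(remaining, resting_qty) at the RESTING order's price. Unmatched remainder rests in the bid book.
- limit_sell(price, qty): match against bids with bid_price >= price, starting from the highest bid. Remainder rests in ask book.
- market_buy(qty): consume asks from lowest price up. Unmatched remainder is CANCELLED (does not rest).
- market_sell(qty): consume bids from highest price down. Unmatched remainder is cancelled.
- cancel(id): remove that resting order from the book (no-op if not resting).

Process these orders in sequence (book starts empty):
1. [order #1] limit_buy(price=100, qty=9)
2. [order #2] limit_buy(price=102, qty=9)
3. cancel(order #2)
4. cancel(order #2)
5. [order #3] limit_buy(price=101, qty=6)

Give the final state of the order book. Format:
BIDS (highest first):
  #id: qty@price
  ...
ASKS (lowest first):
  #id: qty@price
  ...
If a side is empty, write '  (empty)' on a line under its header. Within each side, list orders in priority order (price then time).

Answer: BIDS (highest first):
  #3: 6@101
  #1: 9@100
ASKS (lowest first):
  (empty)

Derivation:
After op 1 [order #1] limit_buy(price=100, qty=9): fills=none; bids=[#1:9@100] asks=[-]
After op 2 [order #2] limit_buy(price=102, qty=9): fills=none; bids=[#2:9@102 #1:9@100] asks=[-]
After op 3 cancel(order #2): fills=none; bids=[#1:9@100] asks=[-]
After op 4 cancel(order #2): fills=none; bids=[#1:9@100] asks=[-]
After op 5 [order #3] limit_buy(price=101, qty=6): fills=none; bids=[#3:6@101 #1:9@100] asks=[-]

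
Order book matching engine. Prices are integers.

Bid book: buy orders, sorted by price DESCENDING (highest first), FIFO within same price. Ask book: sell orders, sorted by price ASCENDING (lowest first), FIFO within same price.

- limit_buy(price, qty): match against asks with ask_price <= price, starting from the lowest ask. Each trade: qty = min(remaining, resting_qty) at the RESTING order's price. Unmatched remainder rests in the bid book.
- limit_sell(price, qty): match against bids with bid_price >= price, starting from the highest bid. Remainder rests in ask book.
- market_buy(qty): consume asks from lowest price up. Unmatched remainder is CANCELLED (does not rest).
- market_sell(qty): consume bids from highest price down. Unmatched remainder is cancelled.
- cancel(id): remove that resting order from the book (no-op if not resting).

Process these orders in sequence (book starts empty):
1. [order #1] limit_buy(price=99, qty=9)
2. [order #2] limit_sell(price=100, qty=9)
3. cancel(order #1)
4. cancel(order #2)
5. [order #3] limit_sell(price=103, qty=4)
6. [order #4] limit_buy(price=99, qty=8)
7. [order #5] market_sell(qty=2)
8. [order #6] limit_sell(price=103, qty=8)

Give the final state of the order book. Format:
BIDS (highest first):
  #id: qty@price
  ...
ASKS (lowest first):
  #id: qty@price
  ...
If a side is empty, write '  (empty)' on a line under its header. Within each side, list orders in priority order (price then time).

After op 1 [order #1] limit_buy(price=99, qty=9): fills=none; bids=[#1:9@99] asks=[-]
After op 2 [order #2] limit_sell(price=100, qty=9): fills=none; bids=[#1:9@99] asks=[#2:9@100]
After op 3 cancel(order #1): fills=none; bids=[-] asks=[#2:9@100]
After op 4 cancel(order #2): fills=none; bids=[-] asks=[-]
After op 5 [order #3] limit_sell(price=103, qty=4): fills=none; bids=[-] asks=[#3:4@103]
After op 6 [order #4] limit_buy(price=99, qty=8): fills=none; bids=[#4:8@99] asks=[#3:4@103]
After op 7 [order #5] market_sell(qty=2): fills=#4x#5:2@99; bids=[#4:6@99] asks=[#3:4@103]
After op 8 [order #6] limit_sell(price=103, qty=8): fills=none; bids=[#4:6@99] asks=[#3:4@103 #6:8@103]

Answer: BIDS (highest first):
  #4: 6@99
ASKS (lowest first):
  #3: 4@103
  #6: 8@103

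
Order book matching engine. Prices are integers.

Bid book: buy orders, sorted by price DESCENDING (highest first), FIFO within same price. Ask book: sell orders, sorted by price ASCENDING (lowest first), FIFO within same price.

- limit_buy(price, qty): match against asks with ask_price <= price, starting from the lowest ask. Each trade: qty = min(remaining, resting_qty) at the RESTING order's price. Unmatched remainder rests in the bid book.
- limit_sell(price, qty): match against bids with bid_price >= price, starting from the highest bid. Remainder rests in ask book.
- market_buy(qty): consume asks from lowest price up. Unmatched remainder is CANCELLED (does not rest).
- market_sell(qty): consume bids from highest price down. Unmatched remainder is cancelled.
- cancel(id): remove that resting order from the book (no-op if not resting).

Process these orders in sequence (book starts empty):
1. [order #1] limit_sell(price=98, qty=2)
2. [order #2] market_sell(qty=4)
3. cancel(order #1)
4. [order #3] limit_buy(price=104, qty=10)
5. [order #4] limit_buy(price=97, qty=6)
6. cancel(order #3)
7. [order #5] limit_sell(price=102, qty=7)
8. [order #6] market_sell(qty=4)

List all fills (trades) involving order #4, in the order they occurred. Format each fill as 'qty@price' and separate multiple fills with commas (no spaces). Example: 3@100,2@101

After op 1 [order #1] limit_sell(price=98, qty=2): fills=none; bids=[-] asks=[#1:2@98]
After op 2 [order #2] market_sell(qty=4): fills=none; bids=[-] asks=[#1:2@98]
After op 3 cancel(order #1): fills=none; bids=[-] asks=[-]
After op 4 [order #3] limit_buy(price=104, qty=10): fills=none; bids=[#3:10@104] asks=[-]
After op 5 [order #4] limit_buy(price=97, qty=6): fills=none; bids=[#3:10@104 #4:6@97] asks=[-]
After op 6 cancel(order #3): fills=none; bids=[#4:6@97] asks=[-]
After op 7 [order #5] limit_sell(price=102, qty=7): fills=none; bids=[#4:6@97] asks=[#5:7@102]
After op 8 [order #6] market_sell(qty=4): fills=#4x#6:4@97; bids=[#4:2@97] asks=[#5:7@102]

Answer: 4@97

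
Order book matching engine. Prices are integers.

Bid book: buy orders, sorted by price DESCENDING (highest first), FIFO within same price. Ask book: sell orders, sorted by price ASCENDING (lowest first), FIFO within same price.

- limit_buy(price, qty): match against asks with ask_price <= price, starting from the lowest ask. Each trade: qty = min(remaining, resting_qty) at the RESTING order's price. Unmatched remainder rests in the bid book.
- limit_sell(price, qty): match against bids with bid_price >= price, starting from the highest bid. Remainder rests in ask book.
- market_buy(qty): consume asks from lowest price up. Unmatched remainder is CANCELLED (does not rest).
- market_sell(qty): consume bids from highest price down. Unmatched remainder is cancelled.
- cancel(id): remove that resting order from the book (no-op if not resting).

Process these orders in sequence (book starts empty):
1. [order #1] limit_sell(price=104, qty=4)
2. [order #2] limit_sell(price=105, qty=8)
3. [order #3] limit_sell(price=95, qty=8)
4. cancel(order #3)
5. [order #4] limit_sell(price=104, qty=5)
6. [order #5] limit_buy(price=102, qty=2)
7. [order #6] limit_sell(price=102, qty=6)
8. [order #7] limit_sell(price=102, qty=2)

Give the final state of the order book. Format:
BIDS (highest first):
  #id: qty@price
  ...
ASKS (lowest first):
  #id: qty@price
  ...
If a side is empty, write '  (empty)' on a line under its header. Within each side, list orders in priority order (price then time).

Answer: BIDS (highest first):
  (empty)
ASKS (lowest first):
  #6: 4@102
  #7: 2@102
  #1: 4@104
  #4: 5@104
  #2: 8@105

Derivation:
After op 1 [order #1] limit_sell(price=104, qty=4): fills=none; bids=[-] asks=[#1:4@104]
After op 2 [order #2] limit_sell(price=105, qty=8): fills=none; bids=[-] asks=[#1:4@104 #2:8@105]
After op 3 [order #3] limit_sell(price=95, qty=8): fills=none; bids=[-] asks=[#3:8@95 #1:4@104 #2:8@105]
After op 4 cancel(order #3): fills=none; bids=[-] asks=[#1:4@104 #2:8@105]
After op 5 [order #4] limit_sell(price=104, qty=5): fills=none; bids=[-] asks=[#1:4@104 #4:5@104 #2:8@105]
After op 6 [order #5] limit_buy(price=102, qty=2): fills=none; bids=[#5:2@102] asks=[#1:4@104 #4:5@104 #2:8@105]
After op 7 [order #6] limit_sell(price=102, qty=6): fills=#5x#6:2@102; bids=[-] asks=[#6:4@102 #1:4@104 #4:5@104 #2:8@105]
After op 8 [order #7] limit_sell(price=102, qty=2): fills=none; bids=[-] asks=[#6:4@102 #7:2@102 #1:4@104 #4:5@104 #2:8@105]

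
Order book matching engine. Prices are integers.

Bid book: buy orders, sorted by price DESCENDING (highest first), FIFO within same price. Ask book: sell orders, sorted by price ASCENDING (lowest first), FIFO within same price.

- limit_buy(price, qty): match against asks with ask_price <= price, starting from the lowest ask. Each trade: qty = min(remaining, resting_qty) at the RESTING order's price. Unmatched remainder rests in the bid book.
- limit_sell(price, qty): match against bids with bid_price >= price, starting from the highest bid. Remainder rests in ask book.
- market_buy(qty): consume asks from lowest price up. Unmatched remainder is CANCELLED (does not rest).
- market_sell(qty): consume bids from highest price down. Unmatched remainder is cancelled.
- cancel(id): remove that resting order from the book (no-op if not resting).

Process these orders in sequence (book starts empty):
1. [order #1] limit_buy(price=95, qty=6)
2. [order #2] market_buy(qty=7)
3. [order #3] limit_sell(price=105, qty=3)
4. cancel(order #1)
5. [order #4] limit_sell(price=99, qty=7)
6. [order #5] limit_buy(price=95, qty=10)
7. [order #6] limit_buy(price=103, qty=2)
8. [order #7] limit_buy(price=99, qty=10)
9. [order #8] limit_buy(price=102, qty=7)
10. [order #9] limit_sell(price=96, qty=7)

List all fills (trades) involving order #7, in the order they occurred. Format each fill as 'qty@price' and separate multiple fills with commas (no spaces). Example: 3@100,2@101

After op 1 [order #1] limit_buy(price=95, qty=6): fills=none; bids=[#1:6@95] asks=[-]
After op 2 [order #2] market_buy(qty=7): fills=none; bids=[#1:6@95] asks=[-]
After op 3 [order #3] limit_sell(price=105, qty=3): fills=none; bids=[#1:6@95] asks=[#3:3@105]
After op 4 cancel(order #1): fills=none; bids=[-] asks=[#3:3@105]
After op 5 [order #4] limit_sell(price=99, qty=7): fills=none; bids=[-] asks=[#4:7@99 #3:3@105]
After op 6 [order #5] limit_buy(price=95, qty=10): fills=none; bids=[#5:10@95] asks=[#4:7@99 #3:3@105]
After op 7 [order #6] limit_buy(price=103, qty=2): fills=#6x#4:2@99; bids=[#5:10@95] asks=[#4:5@99 #3:3@105]
After op 8 [order #7] limit_buy(price=99, qty=10): fills=#7x#4:5@99; bids=[#7:5@99 #5:10@95] asks=[#3:3@105]
After op 9 [order #8] limit_buy(price=102, qty=7): fills=none; bids=[#8:7@102 #7:5@99 #5:10@95] asks=[#3:3@105]
After op 10 [order #9] limit_sell(price=96, qty=7): fills=#8x#9:7@102; bids=[#7:5@99 #5:10@95] asks=[#3:3@105]

Answer: 5@99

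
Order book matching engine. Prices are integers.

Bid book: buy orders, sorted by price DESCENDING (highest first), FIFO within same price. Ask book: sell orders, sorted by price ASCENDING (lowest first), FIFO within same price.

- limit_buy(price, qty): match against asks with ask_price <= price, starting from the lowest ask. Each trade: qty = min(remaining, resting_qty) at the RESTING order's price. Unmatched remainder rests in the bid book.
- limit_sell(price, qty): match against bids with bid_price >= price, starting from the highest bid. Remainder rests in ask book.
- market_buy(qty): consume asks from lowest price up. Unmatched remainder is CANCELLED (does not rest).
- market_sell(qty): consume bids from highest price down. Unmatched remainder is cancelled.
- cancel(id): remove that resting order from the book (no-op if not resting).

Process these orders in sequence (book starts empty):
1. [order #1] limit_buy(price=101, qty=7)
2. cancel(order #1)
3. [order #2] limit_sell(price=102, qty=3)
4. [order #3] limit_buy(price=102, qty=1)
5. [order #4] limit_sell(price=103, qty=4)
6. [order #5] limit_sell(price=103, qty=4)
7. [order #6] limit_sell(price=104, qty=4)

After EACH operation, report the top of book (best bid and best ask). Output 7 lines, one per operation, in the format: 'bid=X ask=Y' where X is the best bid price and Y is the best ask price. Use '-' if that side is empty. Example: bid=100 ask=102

Answer: bid=101 ask=-
bid=- ask=-
bid=- ask=102
bid=- ask=102
bid=- ask=102
bid=- ask=102
bid=- ask=102

Derivation:
After op 1 [order #1] limit_buy(price=101, qty=7): fills=none; bids=[#1:7@101] asks=[-]
After op 2 cancel(order #1): fills=none; bids=[-] asks=[-]
After op 3 [order #2] limit_sell(price=102, qty=3): fills=none; bids=[-] asks=[#2:3@102]
After op 4 [order #3] limit_buy(price=102, qty=1): fills=#3x#2:1@102; bids=[-] asks=[#2:2@102]
After op 5 [order #4] limit_sell(price=103, qty=4): fills=none; bids=[-] asks=[#2:2@102 #4:4@103]
After op 6 [order #5] limit_sell(price=103, qty=4): fills=none; bids=[-] asks=[#2:2@102 #4:4@103 #5:4@103]
After op 7 [order #6] limit_sell(price=104, qty=4): fills=none; bids=[-] asks=[#2:2@102 #4:4@103 #5:4@103 #6:4@104]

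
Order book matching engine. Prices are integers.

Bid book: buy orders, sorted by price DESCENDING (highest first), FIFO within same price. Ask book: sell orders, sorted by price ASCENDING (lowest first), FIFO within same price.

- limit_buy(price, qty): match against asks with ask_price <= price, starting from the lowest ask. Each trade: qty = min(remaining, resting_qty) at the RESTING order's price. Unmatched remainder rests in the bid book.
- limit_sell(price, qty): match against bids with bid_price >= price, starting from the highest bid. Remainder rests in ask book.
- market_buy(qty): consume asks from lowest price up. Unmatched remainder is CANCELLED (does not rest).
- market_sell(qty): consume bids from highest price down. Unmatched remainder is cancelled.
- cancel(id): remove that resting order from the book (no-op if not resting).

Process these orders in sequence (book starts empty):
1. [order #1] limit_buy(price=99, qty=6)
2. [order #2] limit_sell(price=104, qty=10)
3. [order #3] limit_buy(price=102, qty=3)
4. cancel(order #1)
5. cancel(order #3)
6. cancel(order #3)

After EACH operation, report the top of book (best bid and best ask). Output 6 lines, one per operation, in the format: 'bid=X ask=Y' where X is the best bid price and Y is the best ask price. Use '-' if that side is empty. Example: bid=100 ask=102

After op 1 [order #1] limit_buy(price=99, qty=6): fills=none; bids=[#1:6@99] asks=[-]
After op 2 [order #2] limit_sell(price=104, qty=10): fills=none; bids=[#1:6@99] asks=[#2:10@104]
After op 3 [order #3] limit_buy(price=102, qty=3): fills=none; bids=[#3:3@102 #1:6@99] asks=[#2:10@104]
After op 4 cancel(order #1): fills=none; bids=[#3:3@102] asks=[#2:10@104]
After op 5 cancel(order #3): fills=none; bids=[-] asks=[#2:10@104]
After op 6 cancel(order #3): fills=none; bids=[-] asks=[#2:10@104]

Answer: bid=99 ask=-
bid=99 ask=104
bid=102 ask=104
bid=102 ask=104
bid=- ask=104
bid=- ask=104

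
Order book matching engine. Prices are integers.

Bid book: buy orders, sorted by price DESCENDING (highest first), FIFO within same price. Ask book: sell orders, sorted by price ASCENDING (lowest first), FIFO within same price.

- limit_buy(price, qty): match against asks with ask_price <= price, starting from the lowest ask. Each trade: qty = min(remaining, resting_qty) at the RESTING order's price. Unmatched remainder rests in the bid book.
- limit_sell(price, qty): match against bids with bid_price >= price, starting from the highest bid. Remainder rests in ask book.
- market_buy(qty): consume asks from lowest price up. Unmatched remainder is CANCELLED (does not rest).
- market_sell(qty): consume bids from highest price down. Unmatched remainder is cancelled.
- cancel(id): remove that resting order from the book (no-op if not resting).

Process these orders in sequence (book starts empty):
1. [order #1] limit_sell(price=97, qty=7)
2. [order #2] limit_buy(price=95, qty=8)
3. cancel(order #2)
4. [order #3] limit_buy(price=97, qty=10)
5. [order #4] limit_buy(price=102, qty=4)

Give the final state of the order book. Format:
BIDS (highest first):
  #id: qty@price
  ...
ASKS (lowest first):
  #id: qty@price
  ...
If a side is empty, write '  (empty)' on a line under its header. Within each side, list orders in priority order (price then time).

Answer: BIDS (highest first):
  #4: 4@102
  #3: 3@97
ASKS (lowest first):
  (empty)

Derivation:
After op 1 [order #1] limit_sell(price=97, qty=7): fills=none; bids=[-] asks=[#1:7@97]
After op 2 [order #2] limit_buy(price=95, qty=8): fills=none; bids=[#2:8@95] asks=[#1:7@97]
After op 3 cancel(order #2): fills=none; bids=[-] asks=[#1:7@97]
After op 4 [order #3] limit_buy(price=97, qty=10): fills=#3x#1:7@97; bids=[#3:3@97] asks=[-]
After op 5 [order #4] limit_buy(price=102, qty=4): fills=none; bids=[#4:4@102 #3:3@97] asks=[-]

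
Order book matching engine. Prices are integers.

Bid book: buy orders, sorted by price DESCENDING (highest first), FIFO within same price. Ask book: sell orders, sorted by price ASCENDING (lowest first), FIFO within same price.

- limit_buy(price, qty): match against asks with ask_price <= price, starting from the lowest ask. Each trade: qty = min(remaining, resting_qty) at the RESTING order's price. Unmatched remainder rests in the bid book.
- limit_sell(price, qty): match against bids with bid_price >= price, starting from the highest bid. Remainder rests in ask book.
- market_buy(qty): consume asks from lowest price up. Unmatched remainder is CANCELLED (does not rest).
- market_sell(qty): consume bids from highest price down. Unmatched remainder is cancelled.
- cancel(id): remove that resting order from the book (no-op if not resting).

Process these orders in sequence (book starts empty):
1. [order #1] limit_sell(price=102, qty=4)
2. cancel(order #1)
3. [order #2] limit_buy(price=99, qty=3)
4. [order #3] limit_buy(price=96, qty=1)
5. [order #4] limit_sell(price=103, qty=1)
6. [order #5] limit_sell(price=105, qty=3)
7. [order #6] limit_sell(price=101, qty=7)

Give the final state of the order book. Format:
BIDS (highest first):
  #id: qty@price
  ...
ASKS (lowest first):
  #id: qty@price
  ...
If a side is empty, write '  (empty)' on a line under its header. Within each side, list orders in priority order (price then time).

Answer: BIDS (highest first):
  #2: 3@99
  #3: 1@96
ASKS (lowest first):
  #6: 7@101
  #4: 1@103
  #5: 3@105

Derivation:
After op 1 [order #1] limit_sell(price=102, qty=4): fills=none; bids=[-] asks=[#1:4@102]
After op 2 cancel(order #1): fills=none; bids=[-] asks=[-]
After op 3 [order #2] limit_buy(price=99, qty=3): fills=none; bids=[#2:3@99] asks=[-]
After op 4 [order #3] limit_buy(price=96, qty=1): fills=none; bids=[#2:3@99 #3:1@96] asks=[-]
After op 5 [order #4] limit_sell(price=103, qty=1): fills=none; bids=[#2:3@99 #3:1@96] asks=[#4:1@103]
After op 6 [order #5] limit_sell(price=105, qty=3): fills=none; bids=[#2:3@99 #3:1@96] asks=[#4:1@103 #5:3@105]
After op 7 [order #6] limit_sell(price=101, qty=7): fills=none; bids=[#2:3@99 #3:1@96] asks=[#6:7@101 #4:1@103 #5:3@105]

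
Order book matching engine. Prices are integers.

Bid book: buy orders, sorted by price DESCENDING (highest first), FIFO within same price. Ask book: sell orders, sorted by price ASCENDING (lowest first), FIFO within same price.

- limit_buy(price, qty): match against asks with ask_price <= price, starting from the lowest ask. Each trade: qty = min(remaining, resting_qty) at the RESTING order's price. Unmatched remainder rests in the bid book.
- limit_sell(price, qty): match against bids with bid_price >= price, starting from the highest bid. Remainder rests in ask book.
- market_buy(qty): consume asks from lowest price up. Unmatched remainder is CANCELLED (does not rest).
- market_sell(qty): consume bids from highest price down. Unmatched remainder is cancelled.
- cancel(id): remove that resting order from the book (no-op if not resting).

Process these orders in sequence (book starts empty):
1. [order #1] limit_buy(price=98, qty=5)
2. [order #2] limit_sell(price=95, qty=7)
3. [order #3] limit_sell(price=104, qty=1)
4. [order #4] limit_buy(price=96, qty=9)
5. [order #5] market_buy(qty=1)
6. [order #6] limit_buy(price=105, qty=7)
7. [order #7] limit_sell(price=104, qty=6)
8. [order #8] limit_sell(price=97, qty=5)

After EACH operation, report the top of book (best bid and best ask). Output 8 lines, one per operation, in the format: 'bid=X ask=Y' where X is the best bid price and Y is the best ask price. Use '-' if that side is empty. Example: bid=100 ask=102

Answer: bid=98 ask=-
bid=- ask=95
bid=- ask=95
bid=96 ask=104
bid=96 ask=-
bid=105 ask=-
bid=105 ask=-
bid=96 ask=97

Derivation:
After op 1 [order #1] limit_buy(price=98, qty=5): fills=none; bids=[#1:5@98] asks=[-]
After op 2 [order #2] limit_sell(price=95, qty=7): fills=#1x#2:5@98; bids=[-] asks=[#2:2@95]
After op 3 [order #3] limit_sell(price=104, qty=1): fills=none; bids=[-] asks=[#2:2@95 #3:1@104]
After op 4 [order #4] limit_buy(price=96, qty=9): fills=#4x#2:2@95; bids=[#4:7@96] asks=[#3:1@104]
After op 5 [order #5] market_buy(qty=1): fills=#5x#3:1@104; bids=[#4:7@96] asks=[-]
After op 6 [order #6] limit_buy(price=105, qty=7): fills=none; bids=[#6:7@105 #4:7@96] asks=[-]
After op 7 [order #7] limit_sell(price=104, qty=6): fills=#6x#7:6@105; bids=[#6:1@105 #4:7@96] asks=[-]
After op 8 [order #8] limit_sell(price=97, qty=5): fills=#6x#8:1@105; bids=[#4:7@96] asks=[#8:4@97]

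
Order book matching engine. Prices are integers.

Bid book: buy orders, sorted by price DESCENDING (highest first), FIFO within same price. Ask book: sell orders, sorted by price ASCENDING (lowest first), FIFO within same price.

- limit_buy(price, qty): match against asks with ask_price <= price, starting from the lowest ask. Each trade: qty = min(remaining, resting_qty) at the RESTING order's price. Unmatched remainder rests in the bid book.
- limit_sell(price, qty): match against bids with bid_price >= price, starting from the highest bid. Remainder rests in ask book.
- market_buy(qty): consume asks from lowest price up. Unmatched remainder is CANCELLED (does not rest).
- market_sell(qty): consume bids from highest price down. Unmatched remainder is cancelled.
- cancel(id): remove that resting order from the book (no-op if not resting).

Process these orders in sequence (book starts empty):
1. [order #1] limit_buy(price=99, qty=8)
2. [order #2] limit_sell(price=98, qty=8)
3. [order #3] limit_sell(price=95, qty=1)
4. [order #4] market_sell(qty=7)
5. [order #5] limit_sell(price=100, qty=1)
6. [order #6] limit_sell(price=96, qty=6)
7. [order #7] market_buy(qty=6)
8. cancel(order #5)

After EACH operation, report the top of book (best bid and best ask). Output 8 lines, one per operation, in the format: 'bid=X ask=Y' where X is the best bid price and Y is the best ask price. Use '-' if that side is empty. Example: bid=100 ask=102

Answer: bid=99 ask=-
bid=- ask=-
bid=- ask=95
bid=- ask=95
bid=- ask=95
bid=- ask=95
bid=- ask=96
bid=- ask=96

Derivation:
After op 1 [order #1] limit_buy(price=99, qty=8): fills=none; bids=[#1:8@99] asks=[-]
After op 2 [order #2] limit_sell(price=98, qty=8): fills=#1x#2:8@99; bids=[-] asks=[-]
After op 3 [order #3] limit_sell(price=95, qty=1): fills=none; bids=[-] asks=[#3:1@95]
After op 4 [order #4] market_sell(qty=7): fills=none; bids=[-] asks=[#3:1@95]
After op 5 [order #5] limit_sell(price=100, qty=1): fills=none; bids=[-] asks=[#3:1@95 #5:1@100]
After op 6 [order #6] limit_sell(price=96, qty=6): fills=none; bids=[-] asks=[#3:1@95 #6:6@96 #5:1@100]
After op 7 [order #7] market_buy(qty=6): fills=#7x#3:1@95 #7x#6:5@96; bids=[-] asks=[#6:1@96 #5:1@100]
After op 8 cancel(order #5): fills=none; bids=[-] asks=[#6:1@96]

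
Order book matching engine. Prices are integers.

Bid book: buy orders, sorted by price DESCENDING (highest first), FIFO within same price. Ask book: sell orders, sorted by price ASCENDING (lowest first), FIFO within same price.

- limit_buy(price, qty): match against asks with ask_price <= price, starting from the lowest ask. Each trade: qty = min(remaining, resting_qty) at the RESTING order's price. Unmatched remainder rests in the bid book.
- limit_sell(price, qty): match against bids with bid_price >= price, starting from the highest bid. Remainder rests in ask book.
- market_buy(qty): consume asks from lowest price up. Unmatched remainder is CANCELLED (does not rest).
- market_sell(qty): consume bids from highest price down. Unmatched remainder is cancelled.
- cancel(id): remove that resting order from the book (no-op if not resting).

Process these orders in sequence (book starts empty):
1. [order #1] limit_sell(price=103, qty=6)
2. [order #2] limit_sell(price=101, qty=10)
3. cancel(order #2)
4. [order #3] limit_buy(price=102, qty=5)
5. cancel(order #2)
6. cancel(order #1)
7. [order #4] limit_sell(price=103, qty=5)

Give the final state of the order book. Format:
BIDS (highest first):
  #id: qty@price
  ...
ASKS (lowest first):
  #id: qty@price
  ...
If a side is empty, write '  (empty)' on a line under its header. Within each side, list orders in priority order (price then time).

Answer: BIDS (highest first):
  #3: 5@102
ASKS (lowest first):
  #4: 5@103

Derivation:
After op 1 [order #1] limit_sell(price=103, qty=6): fills=none; bids=[-] asks=[#1:6@103]
After op 2 [order #2] limit_sell(price=101, qty=10): fills=none; bids=[-] asks=[#2:10@101 #1:6@103]
After op 3 cancel(order #2): fills=none; bids=[-] asks=[#1:6@103]
After op 4 [order #3] limit_buy(price=102, qty=5): fills=none; bids=[#3:5@102] asks=[#1:6@103]
After op 5 cancel(order #2): fills=none; bids=[#3:5@102] asks=[#1:6@103]
After op 6 cancel(order #1): fills=none; bids=[#3:5@102] asks=[-]
After op 7 [order #4] limit_sell(price=103, qty=5): fills=none; bids=[#3:5@102] asks=[#4:5@103]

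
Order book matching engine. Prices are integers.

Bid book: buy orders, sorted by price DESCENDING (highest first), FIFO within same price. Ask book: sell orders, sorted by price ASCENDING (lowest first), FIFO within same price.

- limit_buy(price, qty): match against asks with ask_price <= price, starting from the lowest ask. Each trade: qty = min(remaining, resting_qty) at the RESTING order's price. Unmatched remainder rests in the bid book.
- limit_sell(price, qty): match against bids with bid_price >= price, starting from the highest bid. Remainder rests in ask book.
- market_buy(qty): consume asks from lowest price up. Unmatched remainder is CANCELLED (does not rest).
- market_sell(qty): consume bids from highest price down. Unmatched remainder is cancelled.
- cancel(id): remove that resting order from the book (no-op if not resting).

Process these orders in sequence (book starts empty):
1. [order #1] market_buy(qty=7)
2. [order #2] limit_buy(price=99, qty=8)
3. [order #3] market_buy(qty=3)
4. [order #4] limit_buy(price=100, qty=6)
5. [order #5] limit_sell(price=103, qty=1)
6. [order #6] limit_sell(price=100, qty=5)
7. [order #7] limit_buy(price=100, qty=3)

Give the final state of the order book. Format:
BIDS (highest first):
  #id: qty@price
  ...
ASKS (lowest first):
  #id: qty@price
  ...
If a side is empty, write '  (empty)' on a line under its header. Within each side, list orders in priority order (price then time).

Answer: BIDS (highest first):
  #4: 1@100
  #7: 3@100
  #2: 8@99
ASKS (lowest first):
  #5: 1@103

Derivation:
After op 1 [order #1] market_buy(qty=7): fills=none; bids=[-] asks=[-]
After op 2 [order #2] limit_buy(price=99, qty=8): fills=none; bids=[#2:8@99] asks=[-]
After op 3 [order #3] market_buy(qty=3): fills=none; bids=[#2:8@99] asks=[-]
After op 4 [order #4] limit_buy(price=100, qty=6): fills=none; bids=[#4:6@100 #2:8@99] asks=[-]
After op 5 [order #5] limit_sell(price=103, qty=1): fills=none; bids=[#4:6@100 #2:8@99] asks=[#5:1@103]
After op 6 [order #6] limit_sell(price=100, qty=5): fills=#4x#6:5@100; bids=[#4:1@100 #2:8@99] asks=[#5:1@103]
After op 7 [order #7] limit_buy(price=100, qty=3): fills=none; bids=[#4:1@100 #7:3@100 #2:8@99] asks=[#5:1@103]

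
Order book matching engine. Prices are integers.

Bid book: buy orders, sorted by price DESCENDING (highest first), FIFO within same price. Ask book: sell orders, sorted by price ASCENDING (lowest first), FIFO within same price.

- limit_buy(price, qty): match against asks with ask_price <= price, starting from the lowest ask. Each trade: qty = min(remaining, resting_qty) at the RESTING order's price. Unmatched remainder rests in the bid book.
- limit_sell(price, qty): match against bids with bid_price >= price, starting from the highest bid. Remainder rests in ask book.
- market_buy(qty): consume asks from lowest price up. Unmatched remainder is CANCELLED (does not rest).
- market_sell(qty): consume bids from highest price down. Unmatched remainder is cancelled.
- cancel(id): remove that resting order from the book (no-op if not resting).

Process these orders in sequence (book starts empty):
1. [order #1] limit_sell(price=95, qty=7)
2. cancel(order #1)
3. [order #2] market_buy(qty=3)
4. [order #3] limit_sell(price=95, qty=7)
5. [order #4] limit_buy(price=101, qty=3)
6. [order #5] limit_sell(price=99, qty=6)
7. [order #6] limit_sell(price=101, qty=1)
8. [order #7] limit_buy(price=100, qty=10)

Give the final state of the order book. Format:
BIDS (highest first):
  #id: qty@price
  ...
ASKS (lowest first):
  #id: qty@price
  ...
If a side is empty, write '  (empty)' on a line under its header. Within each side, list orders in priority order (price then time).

After op 1 [order #1] limit_sell(price=95, qty=7): fills=none; bids=[-] asks=[#1:7@95]
After op 2 cancel(order #1): fills=none; bids=[-] asks=[-]
After op 3 [order #2] market_buy(qty=3): fills=none; bids=[-] asks=[-]
After op 4 [order #3] limit_sell(price=95, qty=7): fills=none; bids=[-] asks=[#3:7@95]
After op 5 [order #4] limit_buy(price=101, qty=3): fills=#4x#3:3@95; bids=[-] asks=[#3:4@95]
After op 6 [order #5] limit_sell(price=99, qty=6): fills=none; bids=[-] asks=[#3:4@95 #5:6@99]
After op 7 [order #6] limit_sell(price=101, qty=1): fills=none; bids=[-] asks=[#3:4@95 #5:6@99 #6:1@101]
After op 8 [order #7] limit_buy(price=100, qty=10): fills=#7x#3:4@95 #7x#5:6@99; bids=[-] asks=[#6:1@101]

Answer: BIDS (highest first):
  (empty)
ASKS (lowest first):
  #6: 1@101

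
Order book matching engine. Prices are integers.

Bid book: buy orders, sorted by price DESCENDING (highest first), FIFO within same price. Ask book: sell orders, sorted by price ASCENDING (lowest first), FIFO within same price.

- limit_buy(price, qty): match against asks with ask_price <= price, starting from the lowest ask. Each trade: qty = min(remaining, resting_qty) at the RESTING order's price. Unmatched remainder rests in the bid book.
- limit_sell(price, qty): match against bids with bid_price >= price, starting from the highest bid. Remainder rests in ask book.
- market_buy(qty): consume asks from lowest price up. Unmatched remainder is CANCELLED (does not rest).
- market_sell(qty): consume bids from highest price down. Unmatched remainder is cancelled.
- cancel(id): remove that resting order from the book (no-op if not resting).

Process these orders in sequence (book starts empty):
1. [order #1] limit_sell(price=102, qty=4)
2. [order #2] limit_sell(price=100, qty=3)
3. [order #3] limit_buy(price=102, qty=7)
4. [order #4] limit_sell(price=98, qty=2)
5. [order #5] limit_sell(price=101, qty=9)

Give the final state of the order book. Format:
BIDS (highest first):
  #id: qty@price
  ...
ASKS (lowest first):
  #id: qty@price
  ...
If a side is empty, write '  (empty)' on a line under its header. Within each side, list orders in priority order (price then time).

Answer: BIDS (highest first):
  (empty)
ASKS (lowest first):
  #4: 2@98
  #5: 9@101

Derivation:
After op 1 [order #1] limit_sell(price=102, qty=4): fills=none; bids=[-] asks=[#1:4@102]
After op 2 [order #2] limit_sell(price=100, qty=3): fills=none; bids=[-] asks=[#2:3@100 #1:4@102]
After op 3 [order #3] limit_buy(price=102, qty=7): fills=#3x#2:3@100 #3x#1:4@102; bids=[-] asks=[-]
After op 4 [order #4] limit_sell(price=98, qty=2): fills=none; bids=[-] asks=[#4:2@98]
After op 5 [order #5] limit_sell(price=101, qty=9): fills=none; bids=[-] asks=[#4:2@98 #5:9@101]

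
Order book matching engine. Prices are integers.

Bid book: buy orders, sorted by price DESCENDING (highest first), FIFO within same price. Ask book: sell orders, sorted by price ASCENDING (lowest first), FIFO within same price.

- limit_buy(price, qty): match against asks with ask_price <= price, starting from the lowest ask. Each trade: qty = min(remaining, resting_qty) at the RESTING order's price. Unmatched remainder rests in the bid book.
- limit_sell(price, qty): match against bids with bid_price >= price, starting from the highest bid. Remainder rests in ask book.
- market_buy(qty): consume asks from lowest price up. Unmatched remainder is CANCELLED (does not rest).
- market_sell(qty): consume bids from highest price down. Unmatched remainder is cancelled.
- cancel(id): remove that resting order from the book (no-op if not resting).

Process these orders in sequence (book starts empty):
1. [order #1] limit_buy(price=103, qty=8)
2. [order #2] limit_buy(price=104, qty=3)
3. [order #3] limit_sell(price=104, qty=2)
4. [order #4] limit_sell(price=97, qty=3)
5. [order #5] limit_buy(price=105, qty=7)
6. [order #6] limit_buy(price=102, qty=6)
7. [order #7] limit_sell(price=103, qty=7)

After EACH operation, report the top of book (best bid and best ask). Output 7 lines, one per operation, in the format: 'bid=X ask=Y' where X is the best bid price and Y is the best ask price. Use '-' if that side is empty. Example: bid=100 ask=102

After op 1 [order #1] limit_buy(price=103, qty=8): fills=none; bids=[#1:8@103] asks=[-]
After op 2 [order #2] limit_buy(price=104, qty=3): fills=none; bids=[#2:3@104 #1:8@103] asks=[-]
After op 3 [order #3] limit_sell(price=104, qty=2): fills=#2x#3:2@104; bids=[#2:1@104 #1:8@103] asks=[-]
After op 4 [order #4] limit_sell(price=97, qty=3): fills=#2x#4:1@104 #1x#4:2@103; bids=[#1:6@103] asks=[-]
After op 5 [order #5] limit_buy(price=105, qty=7): fills=none; bids=[#5:7@105 #1:6@103] asks=[-]
After op 6 [order #6] limit_buy(price=102, qty=6): fills=none; bids=[#5:7@105 #1:6@103 #6:6@102] asks=[-]
After op 7 [order #7] limit_sell(price=103, qty=7): fills=#5x#7:7@105; bids=[#1:6@103 #6:6@102] asks=[-]

Answer: bid=103 ask=-
bid=104 ask=-
bid=104 ask=-
bid=103 ask=-
bid=105 ask=-
bid=105 ask=-
bid=103 ask=-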